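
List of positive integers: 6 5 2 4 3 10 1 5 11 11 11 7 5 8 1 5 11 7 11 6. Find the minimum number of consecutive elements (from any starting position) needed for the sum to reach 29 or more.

Extend right; whenever the sum reaches 29, record the length and shrink from the left:
add 6: running sum 6 < 29
add 5: running sum 11 < 29
add 2: running sum 13 < 29
add 4: running sum 17 < 29
add 3: running sum 20 < 29
end 5: [6, 5, 2, 4, 3, 10] sum 30, len 6
end 6: [6, 5, 2, 4, 3, 10, 1] sum 31, len 7
end 7: [5, 2, 4, 3, 10, 1, 5] sum 30, len 7
end 8: [3, 10, 1, 5, 11] sum 30, len 5
end 9: [10, 1, 5, 11, 11] sum 38, len 5
end 10: [11, 11, 11] sum 33, len 3
end 11: [11, 11, 7] sum 29, len 3
end 12: [11, 11, 7, 5] sum 34, len 4
end 13: [11, 7, 5, 8] sum 31, len 4
end 14: [11, 7, 5, 8, 1] sum 32, len 5
end 15: [11, 7, 5, 8, 1, 5] sum 37, len 6
end 16: [5, 8, 1, 5, 11] sum 30, len 5
end 17: [8, 1, 5, 11, 7] sum 32, len 5
end 18: [11, 7, 11] sum 29, len 3
end 19: [11, 7, 11, 6] sum 35, len 4
Shortest qualifying length: 3.

3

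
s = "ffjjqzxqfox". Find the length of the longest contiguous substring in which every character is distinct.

add f: [f] len 1
add f (repeat f, move left end past it): [f] len 1
add j: [f, j] len 2
add j (repeat j, move left end past it): [j] len 1
add q: [j, q] len 2
add z: [j, q, z] len 3
add x: [j, q, z, x] len 4
add q (repeat q, move left end past it): [z, x, q] len 3
add f: [z, x, q, f] len 4
add o: [z, x, q, f, o] len 5
add x (repeat x, move left end past it): [q, f, o, x] len 4
Longest all-distinct length: 5.

5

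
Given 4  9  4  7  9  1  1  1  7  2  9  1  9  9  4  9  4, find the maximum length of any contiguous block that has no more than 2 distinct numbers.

5

Extend right; when distinct count exceeds 2, shrink from the left:
[4] 1 distinct, len 1
[4, 9] 2 distinct, len 2
[4, 9, 4] 2 distinct, len 3
[4, 7] 2 distinct, len 2
[7, 9] 2 distinct, len 2
[9, 1] 2 distinct, len 2
[9, 1, 1] 2 distinct, len 3
[9, 1, 1, 1] 2 distinct, len 4
[1, 1, 1, 7] 2 distinct, len 4
[7, 2] 2 distinct, len 2
[2, 9] 2 distinct, len 2
[9, 1] 2 distinct, len 2
[9, 1, 9] 2 distinct, len 3
[9, 1, 9, 9] 2 distinct, len 4
[9, 9, 4] 2 distinct, len 3
[9, 9, 4, 9] 2 distinct, len 4
[9, 9, 4, 9, 4] 2 distinct, len 5
Longest length with ≤2 distinct: 5.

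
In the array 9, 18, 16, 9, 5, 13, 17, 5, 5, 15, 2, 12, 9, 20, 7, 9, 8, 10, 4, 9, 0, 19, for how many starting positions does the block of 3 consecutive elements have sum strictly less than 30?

12

9 18 16 → sum 43
18 16 9 → sum 43
16 9 5 → sum 30
9 5 13 → sum 27  < 30 ✓
5 13 17 → sum 35
13 17 5 → sum 35
17 5 5 → sum 27  < 30 ✓
5 5 15 → sum 25  < 30 ✓
5 15 2 → sum 22  < 30 ✓
15 2 12 → sum 29  < 30 ✓
2 12 9 → sum 23  < 30 ✓
12 9 20 → sum 41
9 20 7 → sum 36
20 7 9 → sum 36
7 9 8 → sum 24  < 30 ✓
9 8 10 → sum 27  < 30 ✓
8 10 4 → sum 22  < 30 ✓
10 4 9 → sum 23  < 30 ✓
4 9 0 → sum 13  < 30 ✓
9 0 19 → sum 28  < 30 ✓
12 windows satisfy the condition.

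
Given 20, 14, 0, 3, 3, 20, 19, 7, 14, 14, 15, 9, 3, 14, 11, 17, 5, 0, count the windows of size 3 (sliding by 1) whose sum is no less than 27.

11

(20, 14, 0) → sum 34  ≥ 27 ✓
(14, 0, 3) → sum 17
(0, 3, 3) → sum 6
(3, 3, 20) → sum 26
(3, 20, 19) → sum 42  ≥ 27 ✓
(20, 19, 7) → sum 46  ≥ 27 ✓
(19, 7, 14) → sum 40  ≥ 27 ✓
(7, 14, 14) → sum 35  ≥ 27 ✓
(14, 14, 15) → sum 43  ≥ 27 ✓
(14, 15, 9) → sum 38  ≥ 27 ✓
(15, 9, 3) → sum 27  ≥ 27 ✓
(9, 3, 14) → sum 26
(3, 14, 11) → sum 28  ≥ 27 ✓
(14, 11, 17) → sum 42  ≥ 27 ✓
(11, 17, 5) → sum 33  ≥ 27 ✓
(17, 5, 0) → sum 22
11 windows satisfy the condition.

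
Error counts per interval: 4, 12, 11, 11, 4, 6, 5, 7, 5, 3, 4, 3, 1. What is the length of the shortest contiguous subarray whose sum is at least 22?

2

add 4: running sum 4 < 22
add 12: running sum 16 < 22
add 11: shortest ending here [12, 11] sum 23, len 2
add 11: shortest ending here [11, 11] sum 22, len 2
add 4: shortest ending here [11, 11, 4] sum 26, len 3
add 6: shortest ending here [11, 11, 4, 6] sum 32, len 4
add 5: shortest ending here [11, 4, 6, 5] sum 26, len 4
add 7: shortest ending here [4, 6, 5, 7] sum 22, len 4
add 5: shortest ending here [6, 5, 7, 5] sum 23, len 4
add 3: shortest ending here [6, 5, 7, 5, 3] sum 26, len 5
add 4: shortest ending here [5, 7, 5, 3, 4] sum 24, len 5
add 3: shortest ending here [7, 5, 3, 4, 3] sum 22, len 5
add 1: shortest ending here [7, 5, 3, 4, 3, 1] sum 23, len 6
Shortest qualifying length: 2.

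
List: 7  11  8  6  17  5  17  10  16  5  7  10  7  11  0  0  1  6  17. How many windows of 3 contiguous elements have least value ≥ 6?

6

[7, 11, 8] → min 7  ≥ 6 ✓
[11, 8, 6] → min 6  ≥ 6 ✓
[8, 6, 17] → min 6  ≥ 6 ✓
[6, 17, 5] → min 5
[17, 5, 17] → min 5
[5, 17, 10] → min 5
[17, 10, 16] → min 10  ≥ 6 ✓
[10, 16, 5] → min 5
[16, 5, 7] → min 5
[5, 7, 10] → min 5
[7, 10, 7] → min 7  ≥ 6 ✓
[10, 7, 11] → min 7  ≥ 6 ✓
[7, 11, 0] → min 0
[11, 0, 0] → min 0
[0, 0, 1] → min 0
[0, 1, 6] → min 0
[1, 6, 17] → min 1
6 windows satisfy the condition.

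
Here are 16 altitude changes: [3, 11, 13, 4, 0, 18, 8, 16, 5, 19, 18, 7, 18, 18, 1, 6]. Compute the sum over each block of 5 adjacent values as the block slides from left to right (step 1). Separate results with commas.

31, 46, 43, 46, 47, 66, 66, 65, 67, 80, 62, 50

[3, 11, 13, 4, 0] → sum 31
[11, 13, 4, 0, 18] → sum 46
[13, 4, 0, 18, 8] → sum 43
[4, 0, 18, 8, 16] → sum 46
[0, 18, 8, 16, 5] → sum 47
[18, 8, 16, 5, 19] → sum 66
[8, 16, 5, 19, 18] → sum 66
[16, 5, 19, 18, 7] → sum 65
[5, 19, 18, 7, 18] → sum 67
[19, 18, 7, 18, 18] → sum 80
[18, 7, 18, 18, 1] → sum 62
[7, 18, 18, 1, 6] → sum 50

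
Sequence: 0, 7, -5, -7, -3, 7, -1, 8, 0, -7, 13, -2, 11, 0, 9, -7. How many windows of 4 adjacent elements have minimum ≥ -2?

[0, 7, -5, -7] → min -7
[7, -5, -7, -3] → min -7
[-5, -7, -3, 7] → min -7
[-7, -3, 7, -1] → min -7
[-3, 7, -1, 8] → min -3
[7, -1, 8, 0] → min -1  ≥ -2 ✓
[-1, 8, 0, -7] → min -7
[8, 0, -7, 13] → min -7
[0, -7, 13, -2] → min -7
[-7, 13, -2, 11] → min -7
[13, -2, 11, 0] → min -2  ≥ -2 ✓
[-2, 11, 0, 9] → min -2  ≥ -2 ✓
[11, 0, 9, -7] → min -7
3 windows satisfy the condition.

3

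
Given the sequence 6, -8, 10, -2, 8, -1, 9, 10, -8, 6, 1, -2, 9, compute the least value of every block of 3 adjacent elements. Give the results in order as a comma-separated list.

-8, -8, -2, -2, -1, -1, -8, -8, -8, -2, -2

[6, -8, 10] → min -8
[-8, 10, -2] → min -8
[10, -2, 8] → min -2
[-2, 8, -1] → min -2
[8, -1, 9] → min -1
[-1, 9, 10] → min -1
[9, 10, -8] → min -8
[10, -8, 6] → min -8
[-8, 6, 1] → min -8
[6, 1, -2] → min -2
[1, -2, 9] → min -2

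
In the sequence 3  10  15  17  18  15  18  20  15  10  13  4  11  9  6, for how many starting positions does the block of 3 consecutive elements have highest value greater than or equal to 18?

6

3 10 15 → max 15
10 15 17 → max 17
15 17 18 → max 18  ≥ 18 ✓
17 18 15 → max 18  ≥ 18 ✓
18 15 18 → max 18  ≥ 18 ✓
15 18 20 → max 20  ≥ 18 ✓
18 20 15 → max 20  ≥ 18 ✓
20 15 10 → max 20  ≥ 18 ✓
15 10 13 → max 15
10 13 4 → max 13
13 4 11 → max 13
4 11 9 → max 11
11 9 6 → max 11
6 windows satisfy the condition.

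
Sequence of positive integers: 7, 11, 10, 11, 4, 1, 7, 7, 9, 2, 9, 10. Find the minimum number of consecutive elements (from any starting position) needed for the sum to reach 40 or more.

add 7: running sum 7 < 40
add 11: running sum 18 < 40
add 10: running sum 28 < 40
add 11: running sum 39 < 40
end 4: [7, 11, 10, 11, 4] sum 43, len 5
end 5: [7, 11, 10, 11, 4, 1] sum 44, len 6
end 6: [11, 10, 11, 4, 1, 7] sum 44, len 6
end 7: [10, 11, 4, 1, 7, 7] sum 40, len 6
end 8: [10, 11, 4, 1, 7, 7, 9] sum 49, len 7
end 9: [11, 4, 1, 7, 7, 9, 2] sum 41, len 7
end 10: [11, 4, 1, 7, 7, 9, 2, 9] sum 50, len 8
end 11: [7, 7, 9, 2, 9, 10] sum 44, len 6
Shortest qualifying length: 5.

5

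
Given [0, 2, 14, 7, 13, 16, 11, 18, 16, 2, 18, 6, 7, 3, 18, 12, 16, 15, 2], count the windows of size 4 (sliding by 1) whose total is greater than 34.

[0, 2, 14, 7] → sum 23
[2, 14, 7, 13] → sum 36  > 34 ✓
[14, 7, 13, 16] → sum 50  > 34 ✓
[7, 13, 16, 11] → sum 47  > 34 ✓
[13, 16, 11, 18] → sum 58  > 34 ✓
[16, 11, 18, 16] → sum 61  > 34 ✓
[11, 18, 16, 2] → sum 47  > 34 ✓
[18, 16, 2, 18] → sum 54  > 34 ✓
[16, 2, 18, 6] → sum 42  > 34 ✓
[2, 18, 6, 7] → sum 33
[18, 6, 7, 3] → sum 34
[6, 7, 3, 18] → sum 34
[7, 3, 18, 12] → sum 40  > 34 ✓
[3, 18, 12, 16] → sum 49  > 34 ✓
[18, 12, 16, 15] → sum 61  > 34 ✓
[12, 16, 15, 2] → sum 45  > 34 ✓
12 windows satisfy the condition.

12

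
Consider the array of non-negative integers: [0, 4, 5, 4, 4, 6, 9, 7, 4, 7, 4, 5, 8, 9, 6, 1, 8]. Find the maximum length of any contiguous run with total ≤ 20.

5

Extend to the right; shrink from the left whenever the sum exceeds 20:
[0] sum 0 len 1
[0, 4] sum 4 len 2
[0, 4, 5] sum 9 len 3
[0, 4, 5, 4] sum 13 len 4
[0, 4, 5, 4, 4] sum 17 len 5
[5, 4, 4, 6] sum 19 len 4
[4, 6, 9] sum 19 len 3
[9, 7] sum 16 len 2
[9, 7, 4] sum 20 len 3
[7, 4, 7] sum 18 len 3
[4, 7, 4] sum 15 len 3
[4, 7, 4, 5] sum 20 len 4
[4, 5, 8] sum 17 len 3
[8, 9] sum 17 len 2
[9, 6] sum 15 len 2
[9, 6, 1] sum 16 len 3
[6, 1, 8] sum 15 len 3
Longest length seen: 5.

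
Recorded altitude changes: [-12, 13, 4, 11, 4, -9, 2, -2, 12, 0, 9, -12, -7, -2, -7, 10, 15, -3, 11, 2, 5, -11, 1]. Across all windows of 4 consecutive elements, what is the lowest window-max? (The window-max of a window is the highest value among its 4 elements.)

-2

Window maxs for each of the 20 positions:
(-12, 13, 4, 11) → max 13
(13, 4, 11, 4) → max 13
(4, 11, 4, -9) → max 11
(11, 4, -9, 2) → max 11
(4, -9, 2, -2) → max 4
(-9, 2, -2, 12) → max 12
(2, -2, 12, 0) → max 12
(-2, 12, 0, 9) → max 12
(12, 0, 9, -12) → max 12
(0, 9, -12, -7) → max 9
(9, -12, -7, -2) → max 9
(-12, -7, -2, -7) → max -2
(-7, -2, -7, 10) → max 10
(-2, -7, 10, 15) → max 15
(-7, 10, 15, -3) → max 15
(10, 15, -3, 11) → max 15
(15, -3, 11, 2) → max 15
(-3, 11, 2, 5) → max 11
(11, 2, 5, -11) → max 11
(2, 5, -11, 1) → max 5
Lowest of these is -2.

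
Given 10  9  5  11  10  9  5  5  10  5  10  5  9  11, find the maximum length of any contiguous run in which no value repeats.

[10] len 1
[10, 9] len 2
[10, 9, 5] len 3
[10, 9, 5, 11] len 4
[9, 5, 11, 10] len 4
[5, 11, 10, 9] len 4
[11, 10, 9, 5] len 4
[5] len 1
[5, 10] len 2
[10, 5] len 2
[5, 10] len 2
[10, 5] len 2
[10, 5, 9] len 3
[10, 5, 9, 11] len 4
Longest all-distinct length: 4.

4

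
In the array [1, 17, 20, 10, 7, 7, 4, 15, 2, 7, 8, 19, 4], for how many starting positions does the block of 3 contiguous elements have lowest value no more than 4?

7

1 17 20 → min 1  ≤ 4 ✓
17 20 10 → min 10
20 10 7 → min 7
10 7 7 → min 7
7 7 4 → min 4  ≤ 4 ✓
7 4 15 → min 4  ≤ 4 ✓
4 15 2 → min 2  ≤ 4 ✓
15 2 7 → min 2  ≤ 4 ✓
2 7 8 → min 2  ≤ 4 ✓
7 8 19 → min 7
8 19 4 → min 4  ≤ 4 ✓
7 windows satisfy the condition.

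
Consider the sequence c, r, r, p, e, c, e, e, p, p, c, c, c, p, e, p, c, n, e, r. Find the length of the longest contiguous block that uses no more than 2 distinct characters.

add c: window [c] (1 distinct), len 1
add r: window [c, r] (2 distinct), len 2
add r: window [c, r, r] (2 distinct), len 3
add p: window [r, r, p] (2 distinct), len 3
add e: window [p, e] (2 distinct), len 2
add c: window [e, c] (2 distinct), len 2
add e: window [e, c, e] (2 distinct), len 3
add e: window [e, c, e, e] (2 distinct), len 4
add p: window [e, e, p] (2 distinct), len 3
add p: window [e, e, p, p] (2 distinct), len 4
add c: window [p, p, c] (2 distinct), len 3
add c: window [p, p, c, c] (2 distinct), len 4
add c: window [p, p, c, c, c] (2 distinct), len 5
add p: window [p, p, c, c, c, p] (2 distinct), len 6
add e: window [p, e] (2 distinct), len 2
add p: window [p, e, p] (2 distinct), len 3
add c: window [p, c] (2 distinct), len 2
add n: window [c, n] (2 distinct), len 2
add e: window [n, e] (2 distinct), len 2
add r: window [e, r] (2 distinct), len 2
Longest length with ≤2 distinct: 6.

6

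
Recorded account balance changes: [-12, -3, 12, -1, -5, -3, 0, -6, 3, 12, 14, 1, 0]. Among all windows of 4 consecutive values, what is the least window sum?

-14

Each size-4 window and its sum:
(-12, -3, 12, -1) → sum -4
(-3, 12, -1, -5) → sum 3
(12, -1, -5, -3) → sum 3
(-1, -5, -3, 0) → sum -9
(-5, -3, 0, -6) → sum -14
(-3, 0, -6, 3) → sum -6
(0, -6, 3, 12) → sum 9
(-6, 3, 12, 14) → sum 23
(3, 12, 14, 1) → sum 30
(12, 14, 1, 0) → sum 27
Least of these is -14.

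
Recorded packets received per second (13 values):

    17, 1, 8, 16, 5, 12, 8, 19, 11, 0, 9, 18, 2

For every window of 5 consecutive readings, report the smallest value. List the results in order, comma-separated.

1, 1, 5, 5, 5, 0, 0, 0, 0

Sliding a size-5 window across the 13 values:
(17, 1, 8, 16, 5) → min 1
(1, 8, 16, 5, 12) → min 1
(8, 16, 5, 12, 8) → min 5
(16, 5, 12, 8, 19) → min 5
(5, 12, 8, 19, 11) → min 5
(12, 8, 19, 11, 0) → min 0
(8, 19, 11, 0, 9) → min 0
(19, 11, 0, 9, 18) → min 0
(11, 0, 9, 18, 2) → min 0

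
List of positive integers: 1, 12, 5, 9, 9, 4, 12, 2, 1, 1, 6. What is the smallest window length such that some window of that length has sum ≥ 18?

add 1: running sum 1 < 18
add 12: running sum 13 < 18
add 5: shortest ending here [1, 12, 5] sum 18, len 3
add 9: shortest ending here [12, 5, 9] sum 26, len 3
add 9: shortest ending here [9, 9] sum 18, len 2
add 4: shortest ending here [9, 9, 4] sum 22, len 3
add 12: shortest ending here [9, 4, 12] sum 25, len 3
add 2: shortest ending here [4, 12, 2] sum 18, len 3
add 1: shortest ending here [4, 12, 2, 1] sum 19, len 4
add 1: shortest ending here [4, 12, 2, 1, 1] sum 20, len 5
add 6: shortest ending here [12, 2, 1, 1, 6] sum 22, len 5
Shortest qualifying length: 2.

2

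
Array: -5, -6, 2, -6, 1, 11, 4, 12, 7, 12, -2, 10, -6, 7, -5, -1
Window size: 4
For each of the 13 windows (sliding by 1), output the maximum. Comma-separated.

(-5, -6, 2, -6) → max 2
(-6, 2, -6, 1) → max 2
(2, -6, 1, 11) → max 11
(-6, 1, 11, 4) → max 11
(1, 11, 4, 12) → max 12
(11, 4, 12, 7) → max 12
(4, 12, 7, 12) → max 12
(12, 7, 12, -2) → max 12
(7, 12, -2, 10) → max 12
(12, -2, 10, -6) → max 12
(-2, 10, -6, 7) → max 10
(10, -6, 7, -5) → max 10
(-6, 7, -5, -1) → max 7

2, 2, 11, 11, 12, 12, 12, 12, 12, 12, 10, 10, 7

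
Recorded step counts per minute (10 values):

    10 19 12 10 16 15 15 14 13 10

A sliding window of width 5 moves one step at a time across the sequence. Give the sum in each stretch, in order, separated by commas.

[10, 19, 12, 10, 16] → sum 67
[19, 12, 10, 16, 15] → sum 72
[12, 10, 16, 15, 15] → sum 68
[10, 16, 15, 15, 14] → sum 70
[16, 15, 15, 14, 13] → sum 73
[15, 15, 14, 13, 10] → sum 67

67, 72, 68, 70, 73, 67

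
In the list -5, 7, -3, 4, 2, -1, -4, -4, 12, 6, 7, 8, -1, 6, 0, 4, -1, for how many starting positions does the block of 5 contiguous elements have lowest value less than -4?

[-5, 7, -3, 4, 2] → min -5  < -4 ✓
[7, -3, 4, 2, -1] → min -3
[-3, 4, 2, -1, -4] → min -4
[4, 2, -1, -4, -4] → min -4
[2, -1, -4, -4, 12] → min -4
[-1, -4, -4, 12, 6] → min -4
[-4, -4, 12, 6, 7] → min -4
[-4, 12, 6, 7, 8] → min -4
[12, 6, 7, 8, -1] → min -1
[6, 7, 8, -1, 6] → min -1
[7, 8, -1, 6, 0] → min -1
[8, -1, 6, 0, 4] → min -1
[-1, 6, 0, 4, -1] → min -1
1 window satisfy the condition.

1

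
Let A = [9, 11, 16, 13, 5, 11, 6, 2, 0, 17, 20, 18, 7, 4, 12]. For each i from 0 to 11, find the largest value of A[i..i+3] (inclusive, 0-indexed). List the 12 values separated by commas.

Sliding a size-4 window across the 15 values:
[9, 11, 16, 13] → max 16
[11, 16, 13, 5] → max 16
[16, 13, 5, 11] → max 16
[13, 5, 11, 6] → max 13
[5, 11, 6, 2] → max 11
[11, 6, 2, 0] → max 11
[6, 2, 0, 17] → max 17
[2, 0, 17, 20] → max 20
[0, 17, 20, 18] → max 20
[17, 20, 18, 7] → max 20
[20, 18, 7, 4] → max 20
[18, 7, 4, 12] → max 18

16, 16, 16, 13, 11, 11, 17, 20, 20, 20, 20, 18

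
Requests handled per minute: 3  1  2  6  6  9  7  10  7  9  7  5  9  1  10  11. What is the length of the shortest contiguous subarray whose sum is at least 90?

add 3: running sum 3 < 90
add 1: running sum 4 < 90
add 2: running sum 6 < 90
add 6: running sum 12 < 90
add 6: running sum 18 < 90
add 9: running sum 27 < 90
add 7: running sum 34 < 90
add 10: running sum 44 < 90
add 7: running sum 51 < 90
add 9: running sum 60 < 90
add 7: running sum 67 < 90
add 5: running sum 72 < 90
add 9: running sum 81 < 90
add 1: running sum 82 < 90
add 10: shortest ending here [3, 1, 2, 6, 6, 9, 7, 10, 7, 9, 7, 5, 9, 1, 10] sum 92, len 15
add 11: shortest ending here [6, 9, 7, 10, 7, 9, 7, 5, 9, 1, 10, 11] sum 91, len 12
Shortest qualifying length: 12.

12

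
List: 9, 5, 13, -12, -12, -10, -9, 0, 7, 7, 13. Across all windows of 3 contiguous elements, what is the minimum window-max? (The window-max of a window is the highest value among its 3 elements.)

-10

(9, 5, 13) → max 13
(5, 13, -12) → max 13
(13, -12, -12) → max 13
(-12, -12, -10) → max -10
(-12, -10, -9) → max -9
(-10, -9, 0) → max 0
(-9, 0, 7) → max 7
(0, 7, 7) → max 7
(7, 7, 13) → max 13
Minimum of these is -10.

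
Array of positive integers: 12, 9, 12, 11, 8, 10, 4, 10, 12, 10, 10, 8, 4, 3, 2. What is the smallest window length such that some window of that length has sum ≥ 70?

8

Extend right; whenever the sum reaches 70, record the length and shrink from the left:
add 12: running sum 12 < 70
add 9: running sum 21 < 70
add 12: running sum 33 < 70
add 11: running sum 44 < 70
add 8: running sum 52 < 70
add 10: running sum 62 < 70
add 4: running sum 66 < 70
end 7: [12, 9, 12, 11, 8, 10, 4, 10] sum 76, len 8
end 8: [9, 12, 11, 8, 10, 4, 10, 12] sum 76, len 8
end 9: [12, 11, 8, 10, 4, 10, 12, 10] sum 77, len 8
end 10: [11, 8, 10, 4, 10, 12, 10, 10] sum 75, len 8
end 11: [8, 10, 4, 10, 12, 10, 10, 8] sum 72, len 8
end 12: [8, 10, 4, 10, 12, 10, 10, 8, 4] sum 76, len 9
end 13: [10, 4, 10, 12, 10, 10, 8, 4, 3] sum 71, len 9
end 14: [10, 4, 10, 12, 10, 10, 8, 4, 3, 2] sum 73, len 10
Shortest qualifying length: 8.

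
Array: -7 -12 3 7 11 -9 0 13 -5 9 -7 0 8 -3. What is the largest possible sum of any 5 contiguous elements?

[-7, -12, 3, 7, 11] → sum 2
[-12, 3, 7, 11, -9] → sum 0
[3, 7, 11, -9, 0] → sum 12
[7, 11, -9, 0, 13] → sum 22
[11, -9, 0, 13, -5] → sum 10
[-9, 0, 13, -5, 9] → sum 8
[0, 13, -5, 9, -7] → sum 10
[13, -5, 9, -7, 0] → sum 10
[-5, 9, -7, 0, 8] → sum 5
[9, -7, 0, 8, -3] → sum 7
Largest of these is 22.

22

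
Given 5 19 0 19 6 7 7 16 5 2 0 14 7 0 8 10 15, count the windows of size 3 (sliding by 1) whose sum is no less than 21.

10

[5, 19, 0] → sum 24  ≥ 21 ✓
[19, 0, 19] → sum 38  ≥ 21 ✓
[0, 19, 6] → sum 25  ≥ 21 ✓
[19, 6, 7] → sum 32  ≥ 21 ✓
[6, 7, 7] → sum 20
[7, 7, 16] → sum 30  ≥ 21 ✓
[7, 16, 5] → sum 28  ≥ 21 ✓
[16, 5, 2] → sum 23  ≥ 21 ✓
[5, 2, 0] → sum 7
[2, 0, 14] → sum 16
[0, 14, 7] → sum 21  ≥ 21 ✓
[14, 7, 0] → sum 21  ≥ 21 ✓
[7, 0, 8] → sum 15
[0, 8, 10] → sum 18
[8, 10, 15] → sum 33  ≥ 21 ✓
10 windows satisfy the condition.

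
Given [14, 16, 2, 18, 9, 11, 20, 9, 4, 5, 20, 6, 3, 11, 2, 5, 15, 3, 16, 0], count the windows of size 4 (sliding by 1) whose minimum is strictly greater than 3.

6

[14, 16, 2, 18] → min 2
[16, 2, 18, 9] → min 2
[2, 18, 9, 11] → min 2
[18, 9, 11, 20] → min 9  > 3 ✓
[9, 11, 20, 9] → min 9  > 3 ✓
[11, 20, 9, 4] → min 4  > 3 ✓
[20, 9, 4, 5] → min 4  > 3 ✓
[9, 4, 5, 20] → min 4  > 3 ✓
[4, 5, 20, 6] → min 4  > 3 ✓
[5, 20, 6, 3] → min 3
[20, 6, 3, 11] → min 3
[6, 3, 11, 2] → min 2
[3, 11, 2, 5] → min 2
[11, 2, 5, 15] → min 2
[2, 5, 15, 3] → min 2
[5, 15, 3, 16] → min 3
[15, 3, 16, 0] → min 0
6 windows satisfy the condition.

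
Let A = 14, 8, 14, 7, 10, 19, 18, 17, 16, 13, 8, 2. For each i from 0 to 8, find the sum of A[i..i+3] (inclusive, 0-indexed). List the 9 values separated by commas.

43, 39, 50, 54, 64, 70, 64, 54, 39

14 8 14 7 → sum 43
8 14 7 10 → sum 39
14 7 10 19 → sum 50
7 10 19 18 → sum 54
10 19 18 17 → sum 64
19 18 17 16 → sum 70
18 17 16 13 → sum 64
17 16 13 8 → sum 54
16 13 8 2 → sum 39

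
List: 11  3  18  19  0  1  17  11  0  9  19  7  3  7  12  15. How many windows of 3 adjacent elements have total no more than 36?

11 3 18 → sum 32  ≤ 36 ✓
3 18 19 → sum 40
18 19 0 → sum 37
19 0 1 → sum 20  ≤ 36 ✓
0 1 17 → sum 18  ≤ 36 ✓
1 17 11 → sum 29  ≤ 36 ✓
17 11 0 → sum 28  ≤ 36 ✓
11 0 9 → sum 20  ≤ 36 ✓
0 9 19 → sum 28  ≤ 36 ✓
9 19 7 → sum 35  ≤ 36 ✓
19 7 3 → sum 29  ≤ 36 ✓
7 3 7 → sum 17  ≤ 36 ✓
3 7 12 → sum 22  ≤ 36 ✓
7 12 15 → sum 34  ≤ 36 ✓
12 windows satisfy the condition.

12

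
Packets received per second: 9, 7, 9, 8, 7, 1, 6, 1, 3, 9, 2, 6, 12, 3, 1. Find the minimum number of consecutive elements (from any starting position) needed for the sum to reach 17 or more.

Extend right; whenever the sum reaches 17, record the length and shrink from the left:
add 9: running sum 9 < 17
add 7: running sum 16 < 17
end 2: [9, 7, 9] sum 25, len 3
end 3: [9, 8] sum 17, len 2
end 4: [9, 8, 7] sum 24, len 3
end 5: [9, 8, 7, 1] sum 25, len 4
end 6: [8, 7, 1, 6] sum 22, len 4
end 7: [8, 7, 1, 6, 1] sum 23, len 5
end 8: [7, 1, 6, 1, 3] sum 18, len 5
end 9: [6, 1, 3, 9] sum 19, len 4
end 10: [6, 1, 3, 9, 2] sum 21, len 5
end 11: [9, 2, 6] sum 17, len 3
end 12: [6, 12] sum 18, len 2
end 13: [6, 12, 3] sum 21, len 3
end 14: [6, 12, 3, 1] sum 22, len 4
Shortest qualifying length: 2.

2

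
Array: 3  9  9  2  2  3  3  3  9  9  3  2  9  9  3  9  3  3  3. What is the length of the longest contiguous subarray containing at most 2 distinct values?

[3] 1 distinct, len 1
[3, 9] 2 distinct, len 2
[3, 9, 9] 2 distinct, len 3
[9, 9, 2] 2 distinct, len 3
[9, 9, 2, 2] 2 distinct, len 4
[2, 2, 3] 2 distinct, len 3
[2, 2, 3, 3] 2 distinct, len 4
[2, 2, 3, 3, 3] 2 distinct, len 5
[3, 3, 3, 9] 2 distinct, len 4
[3, 3, 3, 9, 9] 2 distinct, len 5
[3, 3, 3, 9, 9, 3] 2 distinct, len 6
[3, 2] 2 distinct, len 2
[2, 9] 2 distinct, len 2
[2, 9, 9] 2 distinct, len 3
[9, 9, 3] 2 distinct, len 3
[9, 9, 3, 9] 2 distinct, len 4
[9, 9, 3, 9, 3] 2 distinct, len 5
[9, 9, 3, 9, 3, 3] 2 distinct, len 6
[9, 9, 3, 9, 3, 3, 3] 2 distinct, len 7
Longest length with ≤2 distinct: 7.

7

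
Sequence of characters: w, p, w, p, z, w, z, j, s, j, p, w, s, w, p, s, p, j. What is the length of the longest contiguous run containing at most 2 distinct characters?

4

add w: window [w] (1 distinct), len 1
add p: window [w, p] (2 distinct), len 2
add w: window [w, p, w] (2 distinct), len 3
add p: window [w, p, w, p] (2 distinct), len 4
add z: window [p, z] (2 distinct), len 2
add w: window [z, w] (2 distinct), len 2
add z: window [z, w, z] (2 distinct), len 3
add j: window [z, j] (2 distinct), len 2
add s: window [j, s] (2 distinct), len 2
add j: window [j, s, j] (2 distinct), len 3
add p: window [j, p] (2 distinct), len 2
add w: window [p, w] (2 distinct), len 2
add s: window [w, s] (2 distinct), len 2
add w: window [w, s, w] (2 distinct), len 3
add p: window [w, p] (2 distinct), len 2
add s: window [p, s] (2 distinct), len 2
add p: window [p, s, p] (2 distinct), len 3
add j: window [p, j] (2 distinct), len 2
Longest length with ≤2 distinct: 4.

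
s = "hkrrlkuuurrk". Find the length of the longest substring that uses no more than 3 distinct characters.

7

[h] 1 distinct, len 1
[h, k] 2 distinct, len 2
[h, k, r] 3 distinct, len 3
[h, k, r, r] 3 distinct, len 4
[k, r, r, l] 3 distinct, len 4
[k, r, r, l, k] 3 distinct, len 5
[l, k, u] 3 distinct, len 3
[l, k, u, u] 3 distinct, len 4
[l, k, u, u, u] 3 distinct, len 5
[k, u, u, u, r] 3 distinct, len 5
[k, u, u, u, r, r] 3 distinct, len 6
[k, u, u, u, r, r, k] 3 distinct, len 7
Longest length with ≤3 distinct: 7.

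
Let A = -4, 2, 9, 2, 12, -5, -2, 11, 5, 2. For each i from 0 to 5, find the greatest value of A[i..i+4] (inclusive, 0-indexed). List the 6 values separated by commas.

12, 12, 12, 12, 12, 11

Sliding a size-5 window across the 10 values:
-4 2 9 2 12 → max 12
2 9 2 12 -5 → max 12
9 2 12 -5 -2 → max 12
2 12 -5 -2 11 → max 12
12 -5 -2 11 5 → max 12
-5 -2 11 5 2 → max 11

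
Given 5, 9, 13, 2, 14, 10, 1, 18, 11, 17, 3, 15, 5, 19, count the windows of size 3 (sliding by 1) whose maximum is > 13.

10

[5, 9, 13] → max 13
[9, 13, 2] → max 13
[13, 2, 14] → max 14  > 13 ✓
[2, 14, 10] → max 14  > 13 ✓
[14, 10, 1] → max 14  > 13 ✓
[10, 1, 18] → max 18  > 13 ✓
[1, 18, 11] → max 18  > 13 ✓
[18, 11, 17] → max 18  > 13 ✓
[11, 17, 3] → max 17  > 13 ✓
[17, 3, 15] → max 17  > 13 ✓
[3, 15, 5] → max 15  > 13 ✓
[15, 5, 19] → max 19  > 13 ✓
10 windows satisfy the condition.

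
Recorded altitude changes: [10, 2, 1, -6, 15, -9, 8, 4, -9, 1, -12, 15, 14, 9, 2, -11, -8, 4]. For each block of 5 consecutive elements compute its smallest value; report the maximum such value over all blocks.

-6

[10, 2, 1, -6, 15] → min -6
[2, 1, -6, 15, -9] → min -9
[1, -6, 15, -9, 8] → min -9
[-6, 15, -9, 8, 4] → min -9
[15, -9, 8, 4, -9] → min -9
[-9, 8, 4, -9, 1] → min -9
[8, 4, -9, 1, -12] → min -12
[4, -9, 1, -12, 15] → min -12
[-9, 1, -12, 15, 14] → min -12
[1, -12, 15, 14, 9] → min -12
[-12, 15, 14, 9, 2] → min -12
[15, 14, 9, 2, -11] → min -11
[14, 9, 2, -11, -8] → min -11
[9, 2, -11, -8, 4] → min -11
Maximum of these is -6.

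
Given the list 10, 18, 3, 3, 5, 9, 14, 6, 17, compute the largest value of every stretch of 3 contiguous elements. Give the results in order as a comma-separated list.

Sliding a size-3 window across the 9 values:
(10, 18, 3) → max 18
(18, 3, 3) → max 18
(3, 3, 5) → max 5
(3, 5, 9) → max 9
(5, 9, 14) → max 14
(9, 14, 6) → max 14
(14, 6, 17) → max 17

18, 18, 5, 9, 14, 14, 17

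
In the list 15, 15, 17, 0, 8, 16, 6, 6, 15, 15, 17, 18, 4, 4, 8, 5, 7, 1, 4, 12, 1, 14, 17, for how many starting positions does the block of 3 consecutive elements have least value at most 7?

18

(15, 15, 17) → min 15
(15, 17, 0) → min 0  ≤ 7 ✓
(17, 0, 8) → min 0  ≤ 7 ✓
(0, 8, 16) → min 0  ≤ 7 ✓
(8, 16, 6) → min 6  ≤ 7 ✓
(16, 6, 6) → min 6  ≤ 7 ✓
(6, 6, 15) → min 6  ≤ 7 ✓
(6, 15, 15) → min 6  ≤ 7 ✓
(15, 15, 17) → min 15
(15, 17, 18) → min 15
(17, 18, 4) → min 4  ≤ 7 ✓
(18, 4, 4) → min 4  ≤ 7 ✓
(4, 4, 8) → min 4  ≤ 7 ✓
(4, 8, 5) → min 4  ≤ 7 ✓
(8, 5, 7) → min 5  ≤ 7 ✓
(5, 7, 1) → min 1  ≤ 7 ✓
(7, 1, 4) → min 1  ≤ 7 ✓
(1, 4, 12) → min 1  ≤ 7 ✓
(4, 12, 1) → min 1  ≤ 7 ✓
(12, 1, 14) → min 1  ≤ 7 ✓
(1, 14, 17) → min 1  ≤ 7 ✓
18 windows satisfy the condition.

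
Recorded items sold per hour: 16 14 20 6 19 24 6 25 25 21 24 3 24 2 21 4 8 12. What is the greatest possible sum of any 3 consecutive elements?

[16, 14, 20] → sum 50
[14, 20, 6] → sum 40
[20, 6, 19] → sum 45
[6, 19, 24] → sum 49
[19, 24, 6] → sum 49
[24, 6, 25] → sum 55
[6, 25, 25] → sum 56
[25, 25, 21] → sum 71
[25, 21, 24] → sum 70
[21, 24, 3] → sum 48
[24, 3, 24] → sum 51
[3, 24, 2] → sum 29
[24, 2, 21] → sum 47
[2, 21, 4] → sum 27
[21, 4, 8] → sum 33
[4, 8, 12] → sum 24
Greatest of these is 71.

71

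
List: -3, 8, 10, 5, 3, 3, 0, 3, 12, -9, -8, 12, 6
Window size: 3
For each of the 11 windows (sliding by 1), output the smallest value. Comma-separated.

-3, 5, 3, 3, 0, 0, 0, -9, -9, -9, -8

[-3, 8, 10] → min -3
[8, 10, 5] → min 5
[10, 5, 3] → min 3
[5, 3, 3] → min 3
[3, 3, 0] → min 0
[3, 0, 3] → min 0
[0, 3, 12] → min 0
[3, 12, -9] → min -9
[12, -9, -8] → min -9
[-9, -8, 12] → min -9
[-8, 12, 6] → min -8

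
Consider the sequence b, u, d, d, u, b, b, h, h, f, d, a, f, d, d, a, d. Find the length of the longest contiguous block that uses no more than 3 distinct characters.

add b: window [b] (1 distinct), len 1
add u: window [b, u] (2 distinct), len 2
add d: window [b, u, d] (3 distinct), len 3
add d: window [b, u, d, d] (3 distinct), len 4
add u: window [b, u, d, d, u] (3 distinct), len 5
add b: window [b, u, d, d, u, b] (3 distinct), len 6
add b: window [b, u, d, d, u, b, b] (3 distinct), len 7
add h: window [u, b, b, h] (3 distinct), len 4
add h: window [u, b, b, h, h] (3 distinct), len 5
add f: window [b, b, h, h, f] (3 distinct), len 5
add d: window [h, h, f, d] (3 distinct), len 4
add a: window [f, d, a] (3 distinct), len 3
add f: window [f, d, a, f] (3 distinct), len 4
add d: window [f, d, a, f, d] (3 distinct), len 5
add d: window [f, d, a, f, d, d] (3 distinct), len 6
add a: window [f, d, a, f, d, d, a] (3 distinct), len 7
add d: window [f, d, a, f, d, d, a, d] (3 distinct), len 8
Longest length with ≤3 distinct: 8.

8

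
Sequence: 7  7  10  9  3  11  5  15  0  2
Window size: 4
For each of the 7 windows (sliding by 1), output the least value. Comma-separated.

7, 3, 3, 3, 3, 0, 0

[7, 7, 10, 9] → min 7
[7, 10, 9, 3] → min 3
[10, 9, 3, 11] → min 3
[9, 3, 11, 5] → min 3
[3, 11, 5, 15] → min 3
[11, 5, 15, 0] → min 0
[5, 15, 0, 2] → min 0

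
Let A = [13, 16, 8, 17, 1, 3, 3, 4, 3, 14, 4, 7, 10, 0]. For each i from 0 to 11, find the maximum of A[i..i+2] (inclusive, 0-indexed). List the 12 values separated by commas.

16, 17, 17, 17, 3, 4, 4, 14, 14, 14, 10, 10

(13, 16, 8) → max 16
(16, 8, 17) → max 17
(8, 17, 1) → max 17
(17, 1, 3) → max 17
(1, 3, 3) → max 3
(3, 3, 4) → max 4
(3, 4, 3) → max 4
(4, 3, 14) → max 14
(3, 14, 4) → max 14
(14, 4, 7) → max 14
(4, 7, 10) → max 10
(7, 10, 0) → max 10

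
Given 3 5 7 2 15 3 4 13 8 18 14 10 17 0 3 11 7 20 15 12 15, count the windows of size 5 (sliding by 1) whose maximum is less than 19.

13

(3, 5, 7, 2, 15) → max 15  < 19 ✓
(5, 7, 2, 15, 3) → max 15  < 19 ✓
(7, 2, 15, 3, 4) → max 15  < 19 ✓
(2, 15, 3, 4, 13) → max 15  < 19 ✓
(15, 3, 4, 13, 8) → max 15  < 19 ✓
(3, 4, 13, 8, 18) → max 18  < 19 ✓
(4, 13, 8, 18, 14) → max 18  < 19 ✓
(13, 8, 18, 14, 10) → max 18  < 19 ✓
(8, 18, 14, 10, 17) → max 18  < 19 ✓
(18, 14, 10, 17, 0) → max 18  < 19 ✓
(14, 10, 17, 0, 3) → max 17  < 19 ✓
(10, 17, 0, 3, 11) → max 17  < 19 ✓
(17, 0, 3, 11, 7) → max 17  < 19 ✓
(0, 3, 11, 7, 20) → max 20
(3, 11, 7, 20, 15) → max 20
(11, 7, 20, 15, 12) → max 20
(7, 20, 15, 12, 15) → max 20
13 windows satisfy the condition.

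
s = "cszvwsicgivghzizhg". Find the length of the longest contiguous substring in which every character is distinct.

7

add c: [c] len 1
add s: [c, s] len 2
add z: [c, s, z] len 3
add v: [c, s, z, v] len 4
add w: [c, s, z, v, w] len 5
add s (repeat s, move left end past it): [z, v, w, s] len 4
add i: [z, v, w, s, i] len 5
add c: [z, v, w, s, i, c] len 6
add g: [z, v, w, s, i, c, g] len 7
add i (repeat i, move left end past it): [c, g, i] len 3
add v: [c, g, i, v] len 4
add g (repeat g, move left end past it): [i, v, g] len 3
add h: [i, v, g, h] len 4
add z: [i, v, g, h, z] len 5
add i (repeat i, move left end past it): [v, g, h, z, i] len 5
add z (repeat z, move left end past it): [i, z] len 2
add h: [i, z, h] len 3
add g: [i, z, h, g] len 4
Longest all-distinct length: 7.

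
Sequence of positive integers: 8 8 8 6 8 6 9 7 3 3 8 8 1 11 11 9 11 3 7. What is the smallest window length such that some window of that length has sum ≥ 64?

add 8: running sum 8 < 64
add 8: running sum 16 < 64
add 8: running sum 24 < 64
add 6: running sum 30 < 64
add 8: running sum 38 < 64
add 6: running sum 44 < 64
add 9: running sum 53 < 64
add 7: running sum 60 < 64
add 3: running sum 63 < 64
add 3: shortest ending here [8, 8, 8, 6, 8, 6, 9, 7, 3, 3] sum 66, len 10
add 8: shortest ending here [8, 8, 6, 8, 6, 9, 7, 3, 3, 8] sum 66, len 10
add 8: shortest ending here [8, 6, 8, 6, 9, 7, 3, 3, 8, 8] sum 66, len 10
add 1: shortest ending here [8, 6, 8, 6, 9, 7, 3, 3, 8, 8, 1] sum 67, len 11
add 11: shortest ending here [8, 6, 9, 7, 3, 3, 8, 8, 1, 11] sum 64, len 10
add 11: shortest ending here [6, 9, 7, 3, 3, 8, 8, 1, 11, 11] sum 67, len 10
add 9: shortest ending here [9, 7, 3, 3, 8, 8, 1, 11, 11, 9] sum 70, len 10
add 11: shortest ending here [3, 3, 8, 8, 1, 11, 11, 9, 11] sum 65, len 9
add 3: shortest ending here [3, 8, 8, 1, 11, 11, 9, 11, 3] sum 65, len 9
add 7: shortest ending here [8, 8, 1, 11, 11, 9, 11, 3, 7] sum 69, len 9
Shortest qualifying length: 9.

9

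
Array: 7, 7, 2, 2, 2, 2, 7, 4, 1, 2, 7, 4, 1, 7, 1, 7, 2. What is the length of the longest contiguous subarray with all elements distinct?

add 7: [7] len 1
add 7 (repeat 7, move left end past it): [7] len 1
add 2: [7, 2] len 2
add 2 (repeat 2, move left end past it): [2] len 1
add 2 (repeat 2, move left end past it): [2] len 1
add 2 (repeat 2, move left end past it): [2] len 1
add 7: [2, 7] len 2
add 4: [2, 7, 4] len 3
add 1: [2, 7, 4, 1] len 4
add 2 (repeat 2, move left end past it): [7, 4, 1, 2] len 4
add 7 (repeat 7, move left end past it): [4, 1, 2, 7] len 4
add 4 (repeat 4, move left end past it): [1, 2, 7, 4] len 4
add 1 (repeat 1, move left end past it): [2, 7, 4, 1] len 4
add 7 (repeat 7, move left end past it): [4, 1, 7] len 3
add 1 (repeat 1, move left end past it): [7, 1] len 2
add 7 (repeat 7, move left end past it): [1, 7] len 2
add 2: [1, 7, 2] len 3
Longest all-distinct length: 4.

4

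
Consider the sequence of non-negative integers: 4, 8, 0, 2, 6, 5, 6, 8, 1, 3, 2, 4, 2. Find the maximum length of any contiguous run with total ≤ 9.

Extend to the right; shrink from the left whenever the sum exceeds 9:
add 4: [4] sum 4, len 1
add 8: [8] sum 8, len 1
add 0: [8, 0] sum 8, len 2
add 2: [0, 2] sum 2, len 2
add 6: [0, 2, 6] sum 8, len 3
add 5: [5] sum 5, len 1
add 6: [6] sum 6, len 1
add 8: [8] sum 8, len 1
add 1: [8, 1] sum 9, len 2
add 3: [1, 3] sum 4, len 2
add 2: [1, 3, 2] sum 6, len 3
add 4: [3, 2, 4] sum 9, len 3
add 2: [2, 4, 2] sum 8, len 3
Longest length seen: 3.

3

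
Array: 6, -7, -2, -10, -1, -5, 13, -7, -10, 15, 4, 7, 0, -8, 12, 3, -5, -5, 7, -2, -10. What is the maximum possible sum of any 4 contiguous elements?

26

6 -7 -2 -10 → sum -13
-7 -2 -10 -1 → sum -20
-2 -10 -1 -5 → sum -18
-10 -1 -5 13 → sum -3
-1 -5 13 -7 → sum 0
-5 13 -7 -10 → sum -9
13 -7 -10 15 → sum 11
-7 -10 15 4 → sum 2
-10 15 4 7 → sum 16
15 4 7 0 → sum 26
4 7 0 -8 → sum 3
7 0 -8 12 → sum 11
0 -8 12 3 → sum 7
-8 12 3 -5 → sum 2
12 3 -5 -5 → sum 5
3 -5 -5 7 → sum 0
-5 -5 7 -2 → sum -5
-5 7 -2 -10 → sum -10
Maximum of these is 26.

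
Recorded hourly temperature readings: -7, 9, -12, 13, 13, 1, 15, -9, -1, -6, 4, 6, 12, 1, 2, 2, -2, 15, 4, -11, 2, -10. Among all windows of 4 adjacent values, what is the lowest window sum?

-15

-7 9 -12 13 → sum 3
9 -12 13 13 → sum 23
-12 13 13 1 → sum 15
13 13 1 15 → sum 42
13 1 15 -9 → sum 20
1 15 -9 -1 → sum 6
15 -9 -1 -6 → sum -1
-9 -1 -6 4 → sum -12
-1 -6 4 6 → sum 3
-6 4 6 12 → sum 16
4 6 12 1 → sum 23
6 12 1 2 → sum 21
12 1 2 2 → sum 17
1 2 2 -2 → sum 3
2 2 -2 15 → sum 17
2 -2 15 4 → sum 19
-2 15 4 -11 → sum 6
15 4 -11 2 → sum 10
4 -11 2 -10 → sum -15
Lowest of these is -15.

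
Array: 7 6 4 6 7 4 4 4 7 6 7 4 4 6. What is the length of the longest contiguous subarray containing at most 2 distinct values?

5

add 7: window [7] (1 distinct), len 1
add 6: window [7, 6] (2 distinct), len 2
add 4: window [6, 4] (2 distinct), len 2
add 6: window [6, 4, 6] (2 distinct), len 3
add 7: window [6, 7] (2 distinct), len 2
add 4: window [7, 4] (2 distinct), len 2
add 4: window [7, 4, 4] (2 distinct), len 3
add 4: window [7, 4, 4, 4] (2 distinct), len 4
add 7: window [7, 4, 4, 4, 7] (2 distinct), len 5
add 6: window [7, 6] (2 distinct), len 2
add 7: window [7, 6, 7] (2 distinct), len 3
add 4: window [7, 4] (2 distinct), len 2
add 4: window [7, 4, 4] (2 distinct), len 3
add 6: window [4, 4, 6] (2 distinct), len 3
Longest length with ≤2 distinct: 5.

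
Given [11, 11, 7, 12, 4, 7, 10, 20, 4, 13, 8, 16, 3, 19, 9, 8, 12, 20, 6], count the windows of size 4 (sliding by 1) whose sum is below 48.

[11, 11, 7, 12] → sum 41  < 48 ✓
[11, 7, 12, 4] → sum 34  < 48 ✓
[7, 12, 4, 7] → sum 30  < 48 ✓
[12, 4, 7, 10] → sum 33  < 48 ✓
[4, 7, 10, 20] → sum 41  < 48 ✓
[7, 10, 20, 4] → sum 41  < 48 ✓
[10, 20, 4, 13] → sum 47  < 48 ✓
[20, 4, 13, 8] → sum 45  < 48 ✓
[4, 13, 8, 16] → sum 41  < 48 ✓
[13, 8, 16, 3] → sum 40  < 48 ✓
[8, 16, 3, 19] → sum 46  < 48 ✓
[16, 3, 19, 9] → sum 47  < 48 ✓
[3, 19, 9, 8] → sum 39  < 48 ✓
[19, 9, 8, 12] → sum 48
[9, 8, 12, 20] → sum 49
[8, 12, 20, 6] → sum 46  < 48 ✓
14 windows satisfy the condition.

14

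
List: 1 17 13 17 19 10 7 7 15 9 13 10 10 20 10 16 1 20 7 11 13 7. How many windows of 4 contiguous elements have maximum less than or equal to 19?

11

(1, 17, 13, 17) → max 17  ≤ 19 ✓
(17, 13, 17, 19) → max 19  ≤ 19 ✓
(13, 17, 19, 10) → max 19  ≤ 19 ✓
(17, 19, 10, 7) → max 19  ≤ 19 ✓
(19, 10, 7, 7) → max 19  ≤ 19 ✓
(10, 7, 7, 15) → max 15  ≤ 19 ✓
(7, 7, 15, 9) → max 15  ≤ 19 ✓
(7, 15, 9, 13) → max 15  ≤ 19 ✓
(15, 9, 13, 10) → max 15  ≤ 19 ✓
(9, 13, 10, 10) → max 13  ≤ 19 ✓
(13, 10, 10, 20) → max 20
(10, 10, 20, 10) → max 20
(10, 20, 10, 16) → max 20
(20, 10, 16, 1) → max 20
(10, 16, 1, 20) → max 20
(16, 1, 20, 7) → max 20
(1, 20, 7, 11) → max 20
(20, 7, 11, 13) → max 20
(7, 11, 13, 7) → max 13  ≤ 19 ✓
11 windows satisfy the condition.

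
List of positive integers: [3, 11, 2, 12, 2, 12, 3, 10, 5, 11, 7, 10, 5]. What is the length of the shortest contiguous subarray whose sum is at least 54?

7

add 3: running sum 3 < 54
add 11: running sum 14 < 54
add 2: running sum 16 < 54
add 12: running sum 28 < 54
add 2: running sum 30 < 54
add 12: running sum 42 < 54
add 3: running sum 45 < 54
add 10: shortest ending here [3, 11, 2, 12, 2, 12, 3, 10] sum 55, len 8
add 5: shortest ending here [11, 2, 12, 2, 12, 3, 10, 5] sum 57, len 8
add 11: shortest ending here [12, 2, 12, 3, 10, 5, 11] sum 55, len 7
add 7: shortest ending here [12, 2, 12, 3, 10, 5, 11, 7] sum 62, len 8
add 10: shortest ending here [12, 3, 10, 5, 11, 7, 10] sum 58, len 7
add 5: shortest ending here [12, 3, 10, 5, 11, 7, 10, 5] sum 63, len 8
Shortest qualifying length: 7.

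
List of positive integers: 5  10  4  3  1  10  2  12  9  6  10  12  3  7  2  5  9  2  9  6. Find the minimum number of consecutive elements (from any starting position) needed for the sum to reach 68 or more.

9

add 5: running sum 5 < 68
add 10: running sum 15 < 68
add 4: running sum 19 < 68
add 3: running sum 22 < 68
add 1: running sum 23 < 68
add 10: running sum 33 < 68
add 2: running sum 35 < 68
add 12: running sum 47 < 68
add 9: running sum 56 < 68
add 6: running sum 62 < 68
end 10: [5, 10, 4, 3, 1, 10, 2, 12, 9, 6, 10] sum 72, len 11
end 11: [4, 3, 1, 10, 2, 12, 9, 6, 10, 12] sum 69, len 10
end 12: [3, 1, 10, 2, 12, 9, 6, 10, 12, 3] sum 68, len 10
end 13: [10, 2, 12, 9, 6, 10, 12, 3, 7] sum 71, len 9
end 14: [10, 2, 12, 9, 6, 10, 12, 3, 7, 2] sum 73, len 10
end 15: [2, 12, 9, 6, 10, 12, 3, 7, 2, 5] sum 68, len 10
end 16: [12, 9, 6, 10, 12, 3, 7, 2, 5, 9] sum 75, len 10
end 17: [12, 9, 6, 10, 12, 3, 7, 2, 5, 9, 2] sum 77, len 11
end 18: [9, 6, 10, 12, 3, 7, 2, 5, 9, 2, 9] sum 74, len 11
end 19: [6, 10, 12, 3, 7, 2, 5, 9, 2, 9, 6] sum 71, len 11
Shortest qualifying length: 9.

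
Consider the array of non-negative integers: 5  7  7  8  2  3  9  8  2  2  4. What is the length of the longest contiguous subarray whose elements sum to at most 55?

10

add 5: [5] sum 5, len 1
add 7: [5, 7] sum 12, len 2
add 7: [5, 7, 7] sum 19, len 3
add 8: [5, 7, 7, 8] sum 27, len 4
add 2: [5, 7, 7, 8, 2] sum 29, len 5
add 3: [5, 7, 7, 8, 2, 3] sum 32, len 6
add 9: [5, 7, 7, 8, 2, 3, 9] sum 41, len 7
add 8: [5, 7, 7, 8, 2, 3, 9, 8] sum 49, len 8
add 2: [5, 7, 7, 8, 2, 3, 9, 8, 2] sum 51, len 9
add 2: [5, 7, 7, 8, 2, 3, 9, 8, 2, 2] sum 53, len 10
add 4: [7, 7, 8, 2, 3, 9, 8, 2, 2, 4] sum 52, len 10
Longest length seen: 10.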